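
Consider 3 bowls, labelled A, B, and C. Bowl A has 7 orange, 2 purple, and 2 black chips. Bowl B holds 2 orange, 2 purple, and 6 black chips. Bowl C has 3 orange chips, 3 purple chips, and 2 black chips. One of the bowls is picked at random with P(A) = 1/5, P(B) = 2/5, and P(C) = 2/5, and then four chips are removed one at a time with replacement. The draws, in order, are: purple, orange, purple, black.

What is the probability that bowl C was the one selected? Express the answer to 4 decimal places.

Under each hypothesis, the probability of the observed sequence is: P(data | bowl A) = (2/11)(7/11)(2/11)(2/11) = 0.0038249; P(data | bowl B) = (2/10)(2/10)(2/10)(6/10) = 0.0048; P(data | bowl C) = (3/8)(3/8)(3/8)(2/8) = 0.013184.
Multiplying each by its prior: 1/5 · 0.0038249 = 0.00076498, 2/5 · 0.0048 = 0.00192, 2/5 · 0.013184 = 0.0052734; these sum to 0.0079584.
Therefore the posterior P(bowl C | data) = (0.0052734) / (0.0079584) = 0.66262.

0.6626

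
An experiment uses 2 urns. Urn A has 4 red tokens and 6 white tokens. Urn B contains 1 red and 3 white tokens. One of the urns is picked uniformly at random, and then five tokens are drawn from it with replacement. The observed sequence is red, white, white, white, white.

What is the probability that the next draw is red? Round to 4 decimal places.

Under each hypothesis, the probability of the observed sequence is: P(data | urn A) = (4/10)(6/10)(6/10)(6/10)(6/10) = 0.05184; P(data | urn B) = (1/4)(3/4)(3/4)(3/4)(3/4) = 0.079102.
Multiplying each by its prior: 1/2 · 0.05184 = 0.02592, 1/2 · 0.079102 = 0.039551; summing to 0.065471.
Dividing through by the total gives posterior P(urn A | data) = 0.3959, P(urn B | data) = 0.6041.
The predictive probability is P(red next | data) = (2/5)(0.3959) + (1/4)(0.6041) = 0.30939.

0.3094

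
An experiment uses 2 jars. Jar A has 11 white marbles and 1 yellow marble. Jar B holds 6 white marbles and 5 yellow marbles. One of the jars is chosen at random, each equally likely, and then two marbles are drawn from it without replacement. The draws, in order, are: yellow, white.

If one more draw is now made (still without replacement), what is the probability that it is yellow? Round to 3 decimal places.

Compute the likelihood of the observed sequence for each case: P(data | jar A) = (1/12)(11/11) = 1/12; P(data | jar B) = (5/11)(6/10) = 3/11.
The prior-weighted likelihoods are 1/2 · 1/12 = 1/24, 1/2 · 3/11 = 3/22; with total 47/264.
Normalising, the posterior is P(jar A | data) = 11/47, P(jar B | data) = 36/47.
So P(yellow next | data) = Σ P(yellow next | H) P(H | data) = (0)(11/47) + (4/9)(36/47) = 16/47.

0.340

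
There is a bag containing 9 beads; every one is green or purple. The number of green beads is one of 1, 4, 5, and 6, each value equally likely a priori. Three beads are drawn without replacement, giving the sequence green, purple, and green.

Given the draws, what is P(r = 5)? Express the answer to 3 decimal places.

The likelihood of the observed sequence under each hypothesis: P(data | r = 1) = (1/9)(8/8)(0/7) = 0; P(data | r = 4) = (4/9)(5/8)(3/7) = 0.11905; P(data | r = 5) = (5/9)(4/8)(4/7) = 0.15873; P(data | r = 6) = (6/9)(3/8)(5/7) = 0.17857.
The prior-weighted likelihoods are 1/4 · 0 = 0, 1/4 · 0.11905 = 0.029762, 1/4 · 0.15873 = 0.039683, 1/4 · 0.17857 = 0.044643; with total 0.11409.
Therefore the posterior P(r = 5 | data) = (0.039683) / (0.11409) = 0.34783.

0.348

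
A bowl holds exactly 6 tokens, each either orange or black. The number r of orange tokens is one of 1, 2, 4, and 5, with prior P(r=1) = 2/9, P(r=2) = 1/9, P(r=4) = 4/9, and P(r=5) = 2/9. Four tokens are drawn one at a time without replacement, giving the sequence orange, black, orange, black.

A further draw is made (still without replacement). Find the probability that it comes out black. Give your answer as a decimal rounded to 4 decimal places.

The likelihood of the observed sequence under each hypothesis: P(data | r = 1) = (1/6)(5/5)(0/4) = 0; P(data | r = 2) = (2/6)(4/5)(1/4)(3/3) = 1/15; P(data | r = 4) = (4/6)(2/5)(3/4)(1/3) = 1/15; P(data | r = 5) = (5/6)(1/5)(4/4)(0/3) = 0.
Weighting by the prior gives 2/9 · 0 = 0, 1/9 · 1/15 = 1/135, 4/9 · 1/15 = 4/135, 2/9 · 0 = 0; these sum to 1/27.
The posterior is then P(r = 1 | data) = 0, P(r = 2 | data) = 1/5, P(r = 4 | data) = 4/5, P(r = 5 | data) = 0.
The predictive probability is P(black next | data) = (1)(1/5) + (0)(4/5) = 1/5.

0.2000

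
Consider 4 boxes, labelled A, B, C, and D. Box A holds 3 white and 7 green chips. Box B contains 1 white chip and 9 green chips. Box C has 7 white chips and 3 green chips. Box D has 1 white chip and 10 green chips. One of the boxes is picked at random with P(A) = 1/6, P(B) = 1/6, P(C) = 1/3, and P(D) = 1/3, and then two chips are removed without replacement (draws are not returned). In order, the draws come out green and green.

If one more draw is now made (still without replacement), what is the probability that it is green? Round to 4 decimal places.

The likelihood of the observed sequence under each hypothesis: P(data | box A) = (7/10)(6/9) = 7/15; P(data | box B) = (9/10)(8/9) = 4/5; P(data | box C) = (3/10)(2/9) = 1/15; P(data | box D) = (10/11)(9/10) = 9/11.
The prior-weighted likelihoods are 1/6 · 7/15 = 7/90, 1/6 · 4/5 = 2/15, 1/3 · 1/15 = 1/45, 1/3 · 9/11 = 3/11; these sum to 167/330.
Normalising, the posterior is P(box A | data) = 0.15369, P(box B | data) = 0.26347, P(box C | data) = 0.043912, P(box D | data) = 0.53892.
Averaging over the posterior, P(green next | data) = (5/8)(0.15369) + (7/8)(0.26347) + (1/8)(0.043912) + (8/9)(0.53892) = 0.81113.

0.8111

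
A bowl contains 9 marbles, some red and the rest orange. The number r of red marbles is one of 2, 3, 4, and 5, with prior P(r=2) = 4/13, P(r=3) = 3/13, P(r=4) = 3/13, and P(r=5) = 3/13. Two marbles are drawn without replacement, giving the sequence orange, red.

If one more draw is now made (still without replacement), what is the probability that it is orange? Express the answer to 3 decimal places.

0.637

The likelihood of the observed sequence under each hypothesis: P(data | r = 2) = (7/9)(2/8) = 7/36; P(data | r = 3) = (6/9)(3/8) = 1/4; P(data | r = 4) = (5/9)(4/8) = 5/18; P(data | r = 5) = (4/9)(5/8) = 5/18.
Weighting by the prior gives 4/13 · 7/36 = 7/117, 3/13 · 1/4 = 3/52, 3/13 · 5/18 = 5/78, 3/13 · 5/18 = 5/78; these sum to 115/468.
The posterior is then P(r = 2 | data) = 28/115, P(r = 3 | data) = 27/115, P(r = 4 | data) = 6/23, P(r = 5 | data) = 6/23.
The predictive probability is P(orange next | data) = (6/7)(28/115) + (5/7)(27/115) + (4/7)(6/23) + (3/7)(6/23) = 513/805.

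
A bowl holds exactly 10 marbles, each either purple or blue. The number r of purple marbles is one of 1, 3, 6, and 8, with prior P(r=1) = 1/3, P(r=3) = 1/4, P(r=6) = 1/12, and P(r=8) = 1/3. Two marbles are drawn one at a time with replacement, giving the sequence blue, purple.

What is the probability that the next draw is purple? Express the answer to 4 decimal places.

0.4711

Compute the likelihood of the observed sequence for each case: P(data | r = 1) = (9/10)(1/10) = 0.09; P(data | r = 3) = (7/10)(3/10) = 0.21; P(data | r = 6) = (4/10)(6/10) = 0.24; P(data | r = 8) = (2/10)(8/10) = 0.16.
Multiplying each by its prior: 1/3 · 0.09 = 0.03, 1/4 · 0.21 = 0.0525, 1/12 · 0.24 = 0.02, 1/3 · 0.16 = 0.053333; with total 0.15583.
Normalising, the posterior is P(r = 1 | data) = 0.19251, P(r = 3 | data) = 0.3369, P(r = 6 | data) = 0.12834, P(r = 8 | data) = 0.34225.
So P(purple next | data) = Σ P(purple next | H) P(H | data) = (1/10)(0.19251) + (3/10)(0.3369) + (3/5)(0.12834) + (4/5)(0.34225) = 0.47112.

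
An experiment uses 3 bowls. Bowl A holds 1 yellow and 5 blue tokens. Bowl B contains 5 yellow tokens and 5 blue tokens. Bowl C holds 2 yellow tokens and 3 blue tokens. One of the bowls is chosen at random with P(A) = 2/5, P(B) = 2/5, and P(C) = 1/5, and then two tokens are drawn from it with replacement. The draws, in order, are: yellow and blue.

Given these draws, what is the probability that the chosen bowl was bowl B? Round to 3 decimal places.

The likelihood of the observed sequence under each hypothesis: P(data | bowl A) = (1/6)(5/6) = 0.13889; P(data | bowl B) = (5/10)(5/10) = 0.25; P(data | bowl C) = (2/5)(3/5) = 0.24.
The prior-weighted likelihoods are 2/5 · 0.13889 = 0.055556, 2/5 · 0.25 = 0.1, 1/5 · 0.24 = 0.048; these sum to 0.20356.
Hence P(bowl B | data) = (0.1) / (0.20356) = 0.49127.

0.491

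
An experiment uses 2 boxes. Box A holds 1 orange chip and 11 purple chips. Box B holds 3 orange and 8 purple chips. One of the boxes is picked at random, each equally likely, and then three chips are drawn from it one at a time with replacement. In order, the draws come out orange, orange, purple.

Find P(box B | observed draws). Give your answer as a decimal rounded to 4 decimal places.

0.8947

Compute the likelihood of the observed sequence for each case: P(data | box A) = (1/12)(1/12)(11/12) = 0.0063657; P(data | box B) = (3/11)(3/11)(8/11) = 0.054095.
Weighting by the prior gives 1/2 · 0.0063657 = 0.0031829, 1/2 · 0.054095 = 0.027047; with total 0.03023.
Therefore the posterior P(box B | data) = (0.027047) / (0.03023) = 0.89471.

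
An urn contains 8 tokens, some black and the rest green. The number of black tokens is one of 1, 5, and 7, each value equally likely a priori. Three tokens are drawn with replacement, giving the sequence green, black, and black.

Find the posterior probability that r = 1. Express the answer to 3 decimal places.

0.053

Compute the likelihood of the observed sequence for each case: P(data | r = 1) = (7/8)(1/8)(1/8) = 0.013672; P(data | r = 5) = (3/8)(5/8)(5/8) = 0.14648; P(data | r = 7) = (1/8)(7/8)(7/8) = 0.095703.
The prior-weighted likelihoods are 1/3 · 0.013672 = 0.0045573, 1/3 · 0.14648 = 0.048828, 1/3 · 0.095703 = 0.031901; with total 0.085286.
So P(r = 1 | data) = (0.0045573) / (0.085286) = 0.053435.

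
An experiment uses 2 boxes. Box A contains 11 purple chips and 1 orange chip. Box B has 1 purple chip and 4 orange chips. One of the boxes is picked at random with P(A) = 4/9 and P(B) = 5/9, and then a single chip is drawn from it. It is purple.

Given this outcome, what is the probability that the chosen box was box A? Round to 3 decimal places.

For each hypothesis, P(data | H) works out to: P(data | box A) = (11/12) = 11/12; P(data | box B) = (1/5) = 1/5.
Multiplying each by its prior: 4/9 · 11/12 = 11/27, 5/9 · 1/5 = 1/9; these sum to 14/27.
So P(box A | data) = (11/27) / (14/27) = 11/14.

0.786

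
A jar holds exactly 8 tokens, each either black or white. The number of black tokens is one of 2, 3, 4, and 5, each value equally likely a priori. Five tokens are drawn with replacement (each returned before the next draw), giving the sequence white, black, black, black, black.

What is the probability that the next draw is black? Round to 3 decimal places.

0.547

Under each hypothesis, the probability of the observed sequence is: P(data | r = 2) = (6/8)(2/8)(2/8)(2/8)(2/8) = 0.0029297; P(data | r = 3) = (5/8)(3/8)(3/8)(3/8)(3/8) = 0.01236; P(data | r = 4) = (4/8)(4/8)(4/8)(4/8)(4/8) = 0.03125; P(data | r = 5) = (3/8)(5/8)(5/8)(5/8)(5/8) = 0.05722.
Multiplying each by its prior: 1/4 · 0.0029297 = 0.00073242, 1/4 · 0.01236 = 0.0030899, 1/4 · 0.03125 = 0.0078125, 1/4 · 0.05722 = 0.014305; these sum to 0.02594.
The posterior is then P(r = 2 | data) = 0.028235, P(r = 3 | data) = 0.11912, P(r = 4 | data) = 0.30118, P(r = 5 | data) = 0.55147.
The predictive probability is P(black next | data) = (1/4)(0.028235) + (3/8)(0.11912) + (1/2)(0.30118) + (5/8)(0.55147) = 0.54699.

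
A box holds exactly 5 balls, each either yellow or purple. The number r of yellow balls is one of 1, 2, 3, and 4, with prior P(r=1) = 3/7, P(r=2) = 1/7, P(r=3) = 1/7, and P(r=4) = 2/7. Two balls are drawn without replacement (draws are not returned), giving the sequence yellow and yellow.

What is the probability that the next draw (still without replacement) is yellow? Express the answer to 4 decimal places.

For each hypothesis, P(data | H) works out to: P(data | r = 1) = (1/5)(0/4) = 0; P(data | r = 2) = (2/5)(1/4) = 1/10; P(data | r = 3) = (3/5)(2/4) = 3/10; P(data | r = 4) = (4/5)(3/4) = 3/5.
Multiplying each by its prior: 3/7 · 0 = 0, 1/7 · 1/10 = 1/70, 1/7 · 3/10 = 3/70, 2/7 · 3/5 = 6/35; with total 8/35.
Dividing through by the total gives posterior P(r = 1 | data) = 0, P(r = 2 | data) = 1/16, P(r = 3 | data) = 3/16, P(r = 4 | data) = 3/4.
Averaging over the posterior, P(yellow next | data) = (0)(1/16) + (1/3)(3/16) + (2/3)(3/4) = 9/16.

0.5625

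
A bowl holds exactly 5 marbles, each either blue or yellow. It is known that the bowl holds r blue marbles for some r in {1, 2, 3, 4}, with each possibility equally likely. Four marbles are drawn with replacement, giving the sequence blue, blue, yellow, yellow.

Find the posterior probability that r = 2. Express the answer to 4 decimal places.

0.3462

Compute the likelihood of the observed sequence for each case: P(data | r = 1) = (1/5)(1/5)(4/5)(4/5) = 16/625; P(data | r = 2) = (2/5)(2/5)(3/5)(3/5) = 36/625; P(data | r = 3) = (3/5)(3/5)(2/5)(2/5) = 36/625; P(data | r = 4) = (4/5)(4/5)(1/5)(1/5) = 16/625.
Multiplying each by its prior: 1/4 · 16/625 = 4/625, 1/4 · 36/625 = 9/625, 1/4 · 36/625 = 9/625, 1/4 · 16/625 = 4/625; these sum to 26/625.
Hence P(r = 2 | data) = (9/625) / (26/625) = 9/26.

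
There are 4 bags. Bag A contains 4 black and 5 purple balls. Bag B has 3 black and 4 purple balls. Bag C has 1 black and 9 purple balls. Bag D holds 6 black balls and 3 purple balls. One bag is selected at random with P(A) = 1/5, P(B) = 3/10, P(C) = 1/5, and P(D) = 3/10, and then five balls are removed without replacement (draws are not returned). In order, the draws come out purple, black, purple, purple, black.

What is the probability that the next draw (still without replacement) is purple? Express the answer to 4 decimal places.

0.4409

Compute the likelihood of the observed sequence for each case: P(data | bag A) = (5/9)(4/8)(4/7)(3/6)(3/5) = 0.047619; P(data | bag B) = (4/7)(3/6)(3/5)(2/4)(2/3) = 0.057143; P(data | bag C) = (9/10)(1/9)(8/8)(7/7)(0/6) = 0; P(data | bag D) = (3/9)(6/8)(2/7)(1/6)(5/5) = 0.011905.
Multiplying each by its prior: 1/5 · 0.047619 = 0.0095238, 3/10 · 0.057143 = 0.017143, 1/5 · 0 = 0, 3/10 · 0.011905 = 0.0035714; summing to 0.030238.
Dividing through by the total gives posterior P(bag A | data) = 0.31496, P(bag B | data) = 0.56693, P(bag C | data) = 0, P(bag D | data) = 0.11811.
So P(purple next | data) = Σ P(purple next | H) P(H | data) = (1/2)(0.31496) + (1/2)(0.56693) + (0)(0.11811) = 0.44094.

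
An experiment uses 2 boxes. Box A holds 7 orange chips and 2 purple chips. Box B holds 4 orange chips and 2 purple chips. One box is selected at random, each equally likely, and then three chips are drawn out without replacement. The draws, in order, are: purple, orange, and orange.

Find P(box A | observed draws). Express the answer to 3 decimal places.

Compute the likelihood of the observed sequence for each case: P(data | box A) = (2/9)(7/8)(6/7) = 1/6; P(data | box B) = (2/6)(4/5)(3/4) = 1/5.
Multiplying each by its prior: 1/2 · 1/6 = 1/12, 1/2 · 1/5 = 1/10; with total 11/60.
By Bayes' rule, P(box A | data) = (1/12) / (11/60) = 5/11.

0.455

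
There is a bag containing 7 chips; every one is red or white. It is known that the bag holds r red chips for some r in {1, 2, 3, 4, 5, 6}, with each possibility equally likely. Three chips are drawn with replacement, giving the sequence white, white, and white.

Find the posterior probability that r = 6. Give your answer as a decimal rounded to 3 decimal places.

Compute the likelihood of the observed sequence for each case: P(data | r = 1) = (6/7)(6/7)(6/7) = 0.62974; P(data | r = 2) = (5/7)(5/7)(5/7) = 0.36443; P(data | r = 3) = (4/7)(4/7)(4/7) = 0.18659; P(data | r = 4) = (3/7)(3/7)(3/7) = 0.078717; P(data | r = 5) = (2/7)(2/7)(2/7) = 0.023324; P(data | r = 6) = (1/7)(1/7)(1/7) = 0.0029155.
The prior-weighted likelihoods are 1/6 · 0.62974 = 0.10496, 1/6 · 0.36443 = 0.060739, 1/6 · 0.18659 = 0.031098, 1/6 · 0.078717 = 0.01312, 1/6 · 0.023324 = 0.0038873, 1/6 · 0.0029155 = 0.00048591; with total 0.21429.
So P(r = 6 | data) = (0.00048591) / (0.21429) = 0.0022676.

0.002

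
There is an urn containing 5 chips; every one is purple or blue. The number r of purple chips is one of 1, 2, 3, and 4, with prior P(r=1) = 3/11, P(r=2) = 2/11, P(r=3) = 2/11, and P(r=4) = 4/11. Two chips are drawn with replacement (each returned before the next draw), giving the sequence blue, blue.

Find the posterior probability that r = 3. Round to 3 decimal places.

Under each hypothesis, the probability of the observed sequence is: P(data | r = 1) = (4/5)(4/5) = 16/25; P(data | r = 2) = (3/5)(3/5) = 9/25; P(data | r = 3) = (2/5)(2/5) = 4/25; P(data | r = 4) = (1/5)(1/5) = 1/25.
Multiplying each by its prior: 3/11 · 16/25 = 48/275, 2/11 · 9/25 = 18/275, 2/11 · 4/25 = 8/275, 4/11 · 1/25 = 4/275; summing to 78/275.
By Bayes' rule, P(r = 3 | data) = (8/275) / (78/275) = 4/39.

0.103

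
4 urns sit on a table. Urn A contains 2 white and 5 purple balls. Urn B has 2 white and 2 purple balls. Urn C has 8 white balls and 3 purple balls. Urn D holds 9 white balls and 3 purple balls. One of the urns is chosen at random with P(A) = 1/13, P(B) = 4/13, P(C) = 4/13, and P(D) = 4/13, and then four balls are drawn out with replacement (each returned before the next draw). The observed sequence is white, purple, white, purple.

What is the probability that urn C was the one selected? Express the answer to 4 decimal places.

0.2669

The likelihood of the observed sequence under each hypothesis: P(data | urn A) = (2/7)(5/7)(2/7)(5/7) = 0.041649; P(data | urn B) = (2/4)(2/4)(2/4)(2/4) = 0.0625; P(data | urn C) = (8/11)(3/11)(8/11)(3/11) = 0.039342; P(data | urn D) = (9/12)(3/12)(9/12)(3/12) = 0.035156.
Multiplying each by its prior: 1/13 · 0.041649 = 0.0032038, 4/13 · 0.0625 = 0.019231, 4/13 · 0.039342 = 0.012105, 4/13 · 0.035156 = 0.010817; with total 0.045357.
So P(urn C | data) = (0.012105) / (0.045357) = 0.26689.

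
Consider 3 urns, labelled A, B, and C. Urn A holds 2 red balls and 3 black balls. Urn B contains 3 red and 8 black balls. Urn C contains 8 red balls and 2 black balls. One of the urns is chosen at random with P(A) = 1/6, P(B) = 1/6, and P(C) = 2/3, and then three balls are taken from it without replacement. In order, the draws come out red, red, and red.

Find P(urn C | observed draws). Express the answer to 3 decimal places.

Under each hypothesis, the probability of the observed sequence is: P(data | urn A) = (2/5)(1/4)(0/3) = 0; P(data | urn B) = (3/11)(2/10)(1/9) = 1/165; P(data | urn C) = (8/10)(7/9)(6/8) = 7/15.
Weighting by the prior gives 1/6 · 0 = 0, 1/6 · 1/165 = 1/990, 2/3 · 7/15 = 14/45; summing to 103/330.
Hence P(urn C | data) = (14/45) / (103/330) = 308/309.

0.997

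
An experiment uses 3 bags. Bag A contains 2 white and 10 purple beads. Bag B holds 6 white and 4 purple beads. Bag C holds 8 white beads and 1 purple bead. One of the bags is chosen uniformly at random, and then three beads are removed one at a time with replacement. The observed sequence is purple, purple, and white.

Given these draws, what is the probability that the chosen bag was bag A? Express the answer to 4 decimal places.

Under each hypothesis, the probability of the observed sequence is: P(data | bag A) = (10/12)(10/12)(2/12) = 0.11574; P(data | bag B) = (4/10)(4/10)(6/10) = 0.096; P(data | bag C) = (1/9)(1/9)(8/9) = 0.010974.
The prior-weighted likelihoods are 1/3 · 0.11574 = 0.03858, 1/3 · 0.096 = 0.032, 1/3 · 0.010974 = 0.003658; summing to 0.074238.
Hence P(bag A | data) = (0.03858) / (0.074238) = 0.51968.

0.5197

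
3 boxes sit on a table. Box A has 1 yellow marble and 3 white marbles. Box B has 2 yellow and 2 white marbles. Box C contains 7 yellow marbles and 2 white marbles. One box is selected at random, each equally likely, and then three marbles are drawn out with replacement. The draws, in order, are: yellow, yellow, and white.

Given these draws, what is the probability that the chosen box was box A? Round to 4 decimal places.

0.1530

Under each hypothesis, the probability of the observed sequence is: P(data | box A) = (1/4)(1/4)(3/4) = 0.046875; P(data | box B) = (2/4)(2/4)(2/4) = 0.125; P(data | box C) = (7/9)(7/9)(2/9) = 0.13443.
Multiplying each by its prior: 1/3 · 0.046875 = 0.015625, 1/3 · 0.125 = 0.041667, 1/3 · 0.13443 = 0.04481; with total 0.1021.
Therefore the posterior P(box A | data) = (0.015625) / (0.1021) = 0.15303.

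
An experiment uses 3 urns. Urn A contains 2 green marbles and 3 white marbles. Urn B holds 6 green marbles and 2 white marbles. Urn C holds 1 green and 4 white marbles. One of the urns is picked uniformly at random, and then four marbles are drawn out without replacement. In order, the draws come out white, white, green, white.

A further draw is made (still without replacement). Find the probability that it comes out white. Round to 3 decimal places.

0.667

For each hypothesis, P(data | H) works out to: P(data | urn A) = (3/5)(2/4)(2/3)(1/2) = 1/10; P(data | urn B) = (2/8)(1/7)(6/6)(0/5) = 0; P(data | urn C) = (4/5)(3/4)(1/3)(2/2) = 1/5.
The prior-weighted likelihoods are 1/3 · 1/10 = 1/30, 1/3 · 0 = 0, 1/3 · 1/5 = 1/15; summing to 1/10.
The posterior is then P(urn A | data) = 1/3, P(urn B | data) = 0, P(urn C | data) = 2/3.
Averaging over the posterior, P(white next | data) = (0)(1/3) + (1)(2/3) = 2/3.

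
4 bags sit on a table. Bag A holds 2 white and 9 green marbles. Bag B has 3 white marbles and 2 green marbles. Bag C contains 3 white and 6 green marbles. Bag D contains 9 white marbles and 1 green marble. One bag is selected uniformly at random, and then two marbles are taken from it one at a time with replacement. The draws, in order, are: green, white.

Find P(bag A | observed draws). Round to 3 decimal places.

0.212

For each hypothesis, P(data | H) works out to: P(data | bag A) = (9/11)(2/11) = 0.14876; P(data | bag B) = (2/5)(3/5) = 0.24; P(data | bag C) = (6/9)(3/9) = 0.22222; P(data | bag D) = (1/10)(9/10) = 0.09.
Weighting by the prior gives 1/4 · 0.14876 = 0.03719, 1/4 · 0.24 = 0.06, 1/4 · 0.22222 = 0.055556, 1/4 · 0.09 = 0.0225; these sum to 0.17525.
Therefore the posterior P(bag A | data) = (0.03719) / (0.17525) = 0.21222.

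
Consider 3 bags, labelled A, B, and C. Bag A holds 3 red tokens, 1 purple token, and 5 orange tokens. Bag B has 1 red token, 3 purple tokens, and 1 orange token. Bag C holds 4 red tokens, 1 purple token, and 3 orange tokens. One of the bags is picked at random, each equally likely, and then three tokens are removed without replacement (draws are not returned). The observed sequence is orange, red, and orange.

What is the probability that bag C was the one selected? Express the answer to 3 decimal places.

0.375

The likelihood of the observed sequence under each hypothesis: P(data | bag A) = (5/9)(3/8)(4/7) = 5/42; P(data | bag B) = (1/5)(1/4)(0/3) = 0; P(data | bag C) = (3/8)(4/7)(2/6) = 1/14.
The prior-weighted likelihoods are 1/3 · 5/42 = 5/126, 1/3 · 0 = 0, 1/3 · 1/14 = 1/42; these sum to 4/63.
By Bayes' rule, P(bag C | data) = (1/42) / (4/63) = 3/8.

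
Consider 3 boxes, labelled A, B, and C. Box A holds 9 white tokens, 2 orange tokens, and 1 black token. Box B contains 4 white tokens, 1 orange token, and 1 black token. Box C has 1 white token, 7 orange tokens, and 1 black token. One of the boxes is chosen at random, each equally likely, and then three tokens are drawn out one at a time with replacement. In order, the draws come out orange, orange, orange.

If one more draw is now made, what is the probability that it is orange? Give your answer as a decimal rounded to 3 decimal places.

0.766

Compute the likelihood of the observed sequence for each case: P(data | box A) = (2/12)(2/12)(2/12) = 0.0046296; P(data | box B) = (1/6)(1/6)(1/6) = 0.0046296; P(data | box C) = (7/9)(7/9)(7/9) = 0.47051.
Weighting by the prior gives 1/3 · 0.0046296 = 0.0015432, 1/3 · 0.0046296 = 0.0015432, 1/3 · 0.47051 = 0.15684; these sum to 0.15992.
The posterior is then P(box A | data) = 0.0096497, P(box B | data) = 0.0096497, P(box C | data) = 0.9807.
Averaging over the posterior, P(orange next | data) = (1/6)(0.0096497) + (1/6)(0.0096497) + (7/9)(0.9807) = 0.76598.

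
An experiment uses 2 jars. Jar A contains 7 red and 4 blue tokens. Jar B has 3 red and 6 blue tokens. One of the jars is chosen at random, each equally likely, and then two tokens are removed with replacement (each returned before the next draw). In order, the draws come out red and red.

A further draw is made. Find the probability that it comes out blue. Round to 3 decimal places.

The likelihood of the observed sequence under each hypothesis: P(data | jar A) = (7/11)(7/11) = 0.40496; P(data | jar B) = (3/9)(3/9) = 0.11111.
The prior-weighted likelihoods are 1/2 · 0.40496 = 0.20248, 1/2 · 0.11111 = 0.055556; with total 0.25803.
The posterior is then P(jar A | data) = 0.7847, P(jar B | data) = 0.2153.
The predictive probability is P(blue next | data) = (4/11)(0.7847) + (2/3)(0.2153) = 0.42888.

0.429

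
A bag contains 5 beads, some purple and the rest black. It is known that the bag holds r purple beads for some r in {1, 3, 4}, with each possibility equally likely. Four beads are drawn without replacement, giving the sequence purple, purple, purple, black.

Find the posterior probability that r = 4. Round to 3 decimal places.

The likelihood of the observed sequence under each hypothesis: P(data | r = 1) = (1/5)(0/4) = 0; P(data | r = 3) = (3/5)(2/4)(1/3)(2/2) = 1/10; P(data | r = 4) = (4/5)(3/4)(2/3)(1/2) = 1/5.
Weighting by the prior gives 1/3 · 0 = 0, 1/3 · 1/10 = 1/30, 1/3 · 1/5 = 1/15; these sum to 1/10.
By Bayes' rule, P(r = 4 | data) = (1/15) / (1/10) = 2/3.

0.667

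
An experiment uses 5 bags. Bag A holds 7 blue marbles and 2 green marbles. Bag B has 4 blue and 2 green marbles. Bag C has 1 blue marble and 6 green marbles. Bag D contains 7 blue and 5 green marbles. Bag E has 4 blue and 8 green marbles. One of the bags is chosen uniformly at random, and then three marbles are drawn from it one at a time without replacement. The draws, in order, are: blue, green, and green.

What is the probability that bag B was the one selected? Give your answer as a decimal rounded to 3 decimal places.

For each hypothesis, P(data | H) works out to: P(data | bag A) = (7/9)(2/8)(1/7) = 0.027778; P(data | bag B) = (4/6)(2/5)(1/4) = 0.066667; P(data | bag C) = (1/7)(6/6)(5/5) = 0.14286; P(data | bag D) = (7/12)(5/11)(4/10) = 0.10606; P(data | bag E) = (4/12)(8/11)(7/10) = 0.1697.
The prior-weighted likelihoods are 1/5 · 0.027778 = 0.0055556, 1/5 · 0.066667 = 0.013333, 1/5 · 0.14286 = 0.028571, 1/5 · 0.10606 = 0.021212, 1/5 · 0.1697 = 0.033939; these sum to 0.10261.
So P(bag B | data) = (0.013333) / (0.10261) = 0.12994.

0.130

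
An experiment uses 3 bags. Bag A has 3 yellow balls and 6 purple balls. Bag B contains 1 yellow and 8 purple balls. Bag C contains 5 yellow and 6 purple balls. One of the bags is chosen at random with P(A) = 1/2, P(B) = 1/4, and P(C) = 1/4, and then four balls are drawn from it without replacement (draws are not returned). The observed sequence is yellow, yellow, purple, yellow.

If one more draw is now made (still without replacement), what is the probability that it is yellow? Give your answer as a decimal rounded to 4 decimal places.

For each hypothesis, P(data | H) works out to: P(data | bag A) = (3/9)(2/8)(6/7)(1/6) = 1/84; P(data | bag B) = (1/9)(0/8) = 0; P(data | bag C) = (5/11)(4/10)(6/9)(3/8) = 1/22.
The prior-weighted likelihoods are 1/2 · 1/84 = 1/168, 1/4 · 0 = 0, 1/4 · 1/22 = 1/88; summing to 4/231.
Normalising, the posterior is P(bag A | data) = 11/32, P(bag B | data) = 0, P(bag C | data) = 21/32.
Averaging over the posterior, P(yellow next | data) = (0)(11/32) + (2/7)(21/32) = 3/16.

0.1875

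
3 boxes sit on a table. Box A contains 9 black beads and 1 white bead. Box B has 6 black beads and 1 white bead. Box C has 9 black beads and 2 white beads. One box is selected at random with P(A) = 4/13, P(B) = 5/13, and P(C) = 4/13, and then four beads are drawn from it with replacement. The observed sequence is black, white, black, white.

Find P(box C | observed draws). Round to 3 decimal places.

0.452

For each hypothesis, P(data | H) works out to: P(data | box A) = (9/10)(1/10)(9/10)(1/10) = 0.0081; P(data | box B) = (6/7)(1/7)(6/7)(1/7) = 0.014994; P(data | box C) = (9/11)(2/11)(9/11)(2/11) = 0.02213.
The prior-weighted likelihoods are 4/13 · 0.0081 = 0.0024923, 5/13 · 0.014994 = 0.0057668, 4/13 · 0.02213 = 0.0068091; these sum to 0.015068.
So P(box C | data) = (0.0068091) / (0.015068) = 0.45189.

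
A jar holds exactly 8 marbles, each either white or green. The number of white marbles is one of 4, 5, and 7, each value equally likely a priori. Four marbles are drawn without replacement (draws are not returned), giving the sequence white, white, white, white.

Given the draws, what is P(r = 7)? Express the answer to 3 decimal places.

0.854

Under each hypothesis, the probability of the observed sequence is: P(data | r = 4) = (4/8)(3/7)(2/6)(1/5) = 1/70; P(data | r = 5) = (5/8)(4/7)(3/6)(2/5) = 1/14; P(data | r = 7) = (7/8)(6/7)(5/6)(4/5) = 1/2.
Multiplying each by its prior: 1/3 · 1/70 = 1/210, 1/3 · 1/14 = 1/42, 1/3 · 1/2 = 1/6; these sum to 41/210.
Hence P(r = 7 | data) = (1/6) / (41/210) = 35/41.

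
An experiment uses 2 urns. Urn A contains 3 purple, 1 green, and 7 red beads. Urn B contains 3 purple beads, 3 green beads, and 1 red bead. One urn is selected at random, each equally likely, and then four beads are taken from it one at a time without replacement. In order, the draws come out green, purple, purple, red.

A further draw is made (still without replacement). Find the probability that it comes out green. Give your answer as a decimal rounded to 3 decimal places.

Compute the likelihood of the observed sequence for each case: P(data | urn A) = (1/11)(3/10)(2/9)(7/8) = 0.005303; P(data | urn B) = (3/7)(3/6)(2/5)(1/4) = 0.021429.
Multiplying each by its prior: 1/2 · 0.005303 = 0.0026515, 1/2 · 0.021429 = 0.010714; summing to 0.013366.
Dividing through by the total gives posterior P(urn A | data) = 0.19838, P(urn B | data) = 0.80162.
Averaging over the posterior, P(green next | data) = (0)(0.19838) + (2/3)(0.80162) = 0.53441.

0.534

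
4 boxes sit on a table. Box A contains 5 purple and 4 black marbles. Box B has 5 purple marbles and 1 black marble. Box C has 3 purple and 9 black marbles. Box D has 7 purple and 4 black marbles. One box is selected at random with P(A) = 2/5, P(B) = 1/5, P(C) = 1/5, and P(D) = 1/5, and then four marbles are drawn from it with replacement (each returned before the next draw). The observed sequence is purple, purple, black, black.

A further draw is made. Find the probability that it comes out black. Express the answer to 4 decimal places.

The likelihood of the observed sequence under each hypothesis: P(data | box A) = (5/9)(5/9)(4/9)(4/9) = 0.060966; P(data | box B) = (5/6)(5/6)(1/6)(1/6) = 0.01929; P(data | box C) = (3/12)(3/12)(9/12)(9/12) = 0.035156; P(data | box D) = (7/11)(7/11)(4/11)(4/11) = 0.053548.
The prior-weighted likelihoods are 2/5 · 0.060966 = 0.024387, 1/5 · 0.01929 = 0.003858, 1/5 · 0.035156 = 0.0070313, 1/5 · 0.053548 = 0.01071; with total 0.045985.
Normalising, the posterior is P(box A | data) = 0.53031, P(box B | data) = 0.083897, P(box C | data) = 0.1529, P(box D | data) = 0.23289.
Averaging over the posterior, P(black next | data) = (4/9)(0.53031) + (1/6)(0.083897) + (3/4)(0.1529) + (4/11)(0.23289) = 0.44904.

0.4490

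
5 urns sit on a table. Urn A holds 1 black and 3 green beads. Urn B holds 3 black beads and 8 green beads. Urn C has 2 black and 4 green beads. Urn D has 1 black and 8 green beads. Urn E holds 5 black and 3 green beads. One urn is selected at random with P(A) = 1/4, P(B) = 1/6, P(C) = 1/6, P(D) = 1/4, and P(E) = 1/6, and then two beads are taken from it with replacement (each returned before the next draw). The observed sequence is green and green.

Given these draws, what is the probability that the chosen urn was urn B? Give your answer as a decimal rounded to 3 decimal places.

0.168

For each hypothesis, P(data | H) works out to: P(data | urn A) = (3/4)(3/4) = 0.5625; P(data | urn B) = (8/11)(8/11) = 0.52893; P(data | urn C) = (4/6)(4/6) = 0.44444; P(data | urn D) = (8/9)(8/9) = 0.79012; P(data | urn E) = (3/8)(3/8) = 0.14062.
Weighting by the prior gives 1/4 · 0.5625 = 0.14062, 1/6 · 0.52893 = 0.088154, 1/6 · 0.44444 = 0.074074, 1/4 · 0.79012 = 0.19753, 1/6 · 0.14062 = 0.023438; with total 0.52382.
Therefore the posterior P(urn B | data) = (0.088154) / (0.52382) = 0.16829.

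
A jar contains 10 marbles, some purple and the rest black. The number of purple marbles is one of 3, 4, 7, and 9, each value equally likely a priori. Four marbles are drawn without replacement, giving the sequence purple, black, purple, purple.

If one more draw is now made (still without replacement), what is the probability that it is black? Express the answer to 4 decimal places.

0.2818

For each hypothesis, P(data | H) works out to: P(data | r = 3) = (3/10)(7/9)(2/8)(1/7) = 1/120; P(data | r = 4) = (4/10)(6/9)(3/8)(2/7) = 1/35; P(data | r = 7) = (7/10)(3/9)(6/8)(5/7) = 1/8; P(data | r = 9) = (9/10)(1/9)(8/8)(7/7) = 1/10.
The prior-weighted likelihoods are 1/4 · 1/120 = 1/480, 1/4 · 1/35 = 1/140, 1/4 · 1/8 = 1/32, 1/4 · 1/10 = 1/40; these sum to 11/168.
The posterior is then P(r = 3 | data) = 7/220, P(r = 4 | data) = 6/55, P(r = 7 | data) = 21/44, P(r = 9 | data) = 21/55.
So P(black next | data) = Σ P(black next | H) P(H | data) = (1)(7/220) + (5/6)(6/55) + (1/3)(21/44) + (0)(21/55) = 31/110.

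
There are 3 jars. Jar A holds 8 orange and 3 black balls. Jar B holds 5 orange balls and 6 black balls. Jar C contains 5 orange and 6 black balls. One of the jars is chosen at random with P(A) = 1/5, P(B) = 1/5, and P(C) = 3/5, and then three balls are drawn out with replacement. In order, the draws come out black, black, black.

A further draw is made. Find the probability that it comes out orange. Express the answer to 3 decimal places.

The likelihood of the observed sequence under each hypothesis: P(data | jar A) = (3/11)(3/11)(3/11) = 0.020285; P(data | jar B) = (6/11)(6/11)(6/11) = 0.16228; P(data | jar C) = (6/11)(6/11)(6/11) = 0.16228.
Weighting by the prior gives 1/5 · 0.020285 = 0.0040571, 1/5 · 0.16228 = 0.032457, 3/5 · 0.16228 = 0.09737; with total 0.13388.
Dividing through by the total gives posterior P(jar A | data) = 0.030303, P(jar B | data) = 0.24242, P(jar C | data) = 0.72727.
The predictive probability is P(orange next | data) = (8/11)(0.030303) + (5/11)(0.24242) + (5/11)(0.72727) = 0.46281.

0.463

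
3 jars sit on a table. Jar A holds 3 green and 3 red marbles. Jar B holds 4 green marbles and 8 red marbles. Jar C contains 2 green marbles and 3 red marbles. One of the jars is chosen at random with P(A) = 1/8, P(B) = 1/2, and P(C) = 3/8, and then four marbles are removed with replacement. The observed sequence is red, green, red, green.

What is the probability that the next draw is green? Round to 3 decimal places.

0.384

For each hypothesis, P(data | H) works out to: P(data | jar A) = (3/6)(3/6)(3/6)(3/6) = 0.0625; P(data | jar B) = (8/12)(4/12)(8/12)(4/12) = 0.049383; P(data | jar C) = (3/5)(2/5)(3/5)(2/5) = 0.0576.
The prior-weighted likelihoods are 1/8 · 0.0625 = 0.0078125, 1/2 · 0.049383 = 0.024691, 3/8 · 0.0576 = 0.0216; summing to 0.054104.
Dividing through by the total gives posterior P(jar A | data) = 0.1444, P(jar B | data) = 0.45637, P(jar C | data) = 0.39923.
So P(green next | data) = Σ P(green next | H) P(H | data) = (1/2)(0.1444) + (1/3)(0.45637) + (2/5)(0.39923) = 0.38402.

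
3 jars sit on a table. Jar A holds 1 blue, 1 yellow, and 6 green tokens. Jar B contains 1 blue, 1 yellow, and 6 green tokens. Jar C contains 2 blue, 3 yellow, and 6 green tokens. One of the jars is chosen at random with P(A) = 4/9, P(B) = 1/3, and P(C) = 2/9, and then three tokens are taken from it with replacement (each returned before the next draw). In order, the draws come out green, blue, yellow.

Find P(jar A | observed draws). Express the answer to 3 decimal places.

0.344

Under each hypothesis, the probability of the observed sequence is: P(data | jar A) = (6/8)(1/8)(1/8) = 0.011719; P(data | jar B) = (6/8)(1/8)(1/8) = 0.011719; P(data | jar C) = (6/11)(2/11)(3/11) = 0.027047.
Multiplying each by its prior: 4/9 · 0.011719 = 0.0052083, 1/3 · 0.011719 = 0.0039062, 2/9 · 0.027047 = 0.0060105; summing to 0.015125.
Therefore the posterior P(jar A | data) = (0.0052083) / (0.015125) = 0.34435.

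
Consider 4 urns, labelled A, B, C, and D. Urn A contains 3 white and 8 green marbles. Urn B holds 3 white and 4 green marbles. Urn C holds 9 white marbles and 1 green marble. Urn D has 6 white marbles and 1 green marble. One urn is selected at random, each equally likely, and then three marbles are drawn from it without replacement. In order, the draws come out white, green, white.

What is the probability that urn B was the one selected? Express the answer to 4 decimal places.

0.2818

Under each hypothesis, the probability of the observed sequence is: P(data | urn A) = (3/11)(8/10)(2/9) = 0.048485; P(data | urn B) = (3/7)(4/6)(2/5) = 0.11429; P(data | urn C) = (9/10)(1/9)(8/8) = 0.1; P(data | urn D) = (6/7)(1/6)(5/5) = 0.14286.
The prior-weighted likelihoods are 1/4 · 0.048485 = 0.012121, 1/4 · 0.11429 = 0.028571, 1/4 · 0.1 = 0.025, 1/4 · 0.14286 = 0.035714; summing to 0.10141.
Hence P(urn B | data) = (0.028571) / (0.10141) = 0.28175.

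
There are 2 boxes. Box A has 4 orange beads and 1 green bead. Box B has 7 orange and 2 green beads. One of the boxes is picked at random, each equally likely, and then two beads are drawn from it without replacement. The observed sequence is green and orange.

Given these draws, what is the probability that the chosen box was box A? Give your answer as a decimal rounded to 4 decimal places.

0.5070

Under each hypothesis, the probability of the observed sequence is: P(data | box A) = (1/5)(4/4) = 1/5; P(data | box B) = (2/9)(7/8) = 7/36.
The prior-weighted likelihoods are 1/2 · 1/5 = 1/10, 1/2 · 7/36 = 7/72; summing to 71/360.
Hence P(box A | data) = (1/10) / (71/360) = 36/71.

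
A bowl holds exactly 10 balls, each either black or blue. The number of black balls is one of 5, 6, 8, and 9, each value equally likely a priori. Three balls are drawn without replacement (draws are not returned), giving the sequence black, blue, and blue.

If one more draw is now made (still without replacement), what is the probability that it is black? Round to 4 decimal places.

0.6626

Compute the likelihood of the observed sequence for each case: P(data | r = 5) = (5/10)(5/9)(4/8) = 5/36; P(data | r = 6) = (6/10)(4/9)(3/8) = 1/10; P(data | r = 8) = (8/10)(2/9)(1/8) = 1/45; P(data | r = 9) = (9/10)(1/9)(0/8) = 0.
Weighting by the prior gives 1/4 · 5/36 = 5/144, 1/4 · 1/10 = 1/40, 1/4 · 1/45 = 1/180, 1/4 · 0 = 0; with total 47/720.
The posterior is then P(r = 5 | data) = 25/47, P(r = 6 | data) = 18/47, P(r = 8 | data) = 4/47, P(r = 9 | data) = 0.
The predictive probability is P(black next | data) = (4/7)(25/47) + (5/7)(18/47) + (1)(4/47) = 218/329.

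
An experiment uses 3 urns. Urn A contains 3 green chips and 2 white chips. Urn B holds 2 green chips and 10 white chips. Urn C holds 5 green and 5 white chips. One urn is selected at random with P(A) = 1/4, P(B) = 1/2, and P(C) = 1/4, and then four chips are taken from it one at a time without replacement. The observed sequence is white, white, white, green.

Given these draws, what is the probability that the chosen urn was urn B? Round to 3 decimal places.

Under each hypothesis, the probability of the observed sequence is: P(data | urn A) = (2/5)(1/4)(0/3) = 0; P(data | urn B) = (10/12)(9/11)(8/10)(2/9) = 0.12121; P(data | urn C) = (5/10)(4/9)(3/8)(5/7) = 0.059524.
The prior-weighted likelihoods are 1/4 · 0 = 0, 1/2 · 0.12121 = 0.060606, 1/4 · 0.059524 = 0.014881; with total 0.075487.
So P(urn B | data) = (0.060606) / (0.075487) = 0.80287.

0.803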